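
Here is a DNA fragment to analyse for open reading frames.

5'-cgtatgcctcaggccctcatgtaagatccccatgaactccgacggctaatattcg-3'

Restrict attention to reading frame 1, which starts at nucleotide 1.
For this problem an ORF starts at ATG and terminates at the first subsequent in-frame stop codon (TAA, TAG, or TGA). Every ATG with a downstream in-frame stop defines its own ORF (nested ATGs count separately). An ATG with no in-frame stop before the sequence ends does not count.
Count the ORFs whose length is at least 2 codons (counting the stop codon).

2

Frame 1: CGT ATG CCT CAG GCC CTC ATG TAA GAT CCC CAT GAA CTC CGA CGG CTA ATA TTC — ATG at 4, stop TAA at 22 → 21 nt; ATG at 19, stop TAA at 22 → 6 nt.
ORFs ≥ 2 codons: frame 1 4–24 (7 codons), frame 1 19–24 (2 codons). Count = 2.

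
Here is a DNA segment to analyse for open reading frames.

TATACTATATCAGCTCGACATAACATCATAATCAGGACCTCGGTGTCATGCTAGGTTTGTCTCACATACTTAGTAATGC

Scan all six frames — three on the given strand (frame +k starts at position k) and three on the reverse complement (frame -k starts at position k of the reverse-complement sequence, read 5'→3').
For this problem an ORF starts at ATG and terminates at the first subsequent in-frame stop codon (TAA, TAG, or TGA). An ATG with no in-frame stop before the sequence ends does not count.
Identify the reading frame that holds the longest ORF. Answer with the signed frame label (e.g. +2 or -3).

-1

Reverse complement (5'→3'): GCATTACTAAGTATGTGAGACAAACCTAGCATGACACCGAGGTCCTGATTATGATGTTATGTCGAGCTGATATAGTATA
Frame +1: TAT ACT ATA TCA GCT CGA CAT AAC ATC ATA ATC AGG ACC TCG GTG TCA TGC TAG GTT TGT CTC ACA TAC TTA GTA ATG — no ATG→stop ORF.
Frame +2: ATA CTA TAT CAG CTC GAC ATA ACA TCA TAA TCA GGA CCT CGG TGT CAT GCT AGG TTT GTC TCA CAT ACT TAG TAA TGC — no ATG→stop ORF.
Frame +3: TAC TAT ATC AGC TCG ACA TAA CAT CAT AAT CAG GAC CTC GGT GTC ATG CTA GGT TTG TCT CAC ATA CTT AGT AAT — no ATG→stop ORF.
Frame -1: GCA TTA CTA AGT ATG TGA GAC AAA CCT AGC ATG ACA CCG AGG TCC TGA TTA TGA TGT TAT GTC GAG CTG ATA TAG TAT — ATG at 13, stop TGA at 16 → 6 nt; ATG at 31, stop TGA at 46 → 18 nt.
Frame -2: CAT TAC TAA GTA TGT GAG ACA AAC CTA GCA TGA CAC CGA GGT CCT GAT TAT GAT GTT ATG TCG AGC TGA TAT AGT ATA — ATG at 59, stop TGA at 68 → 12 nt.
Frame -3: ATT ACT AAG TAT GTG AGA CAA ACC TAG CAT GAC ACC GAG GTC CTG ATT ATG ATG TTA TGT CGA GCT GAT ATA GTA — no ATG→stop ORF.
Longest ORF is 18 nt in frame -1 (positions 31–48).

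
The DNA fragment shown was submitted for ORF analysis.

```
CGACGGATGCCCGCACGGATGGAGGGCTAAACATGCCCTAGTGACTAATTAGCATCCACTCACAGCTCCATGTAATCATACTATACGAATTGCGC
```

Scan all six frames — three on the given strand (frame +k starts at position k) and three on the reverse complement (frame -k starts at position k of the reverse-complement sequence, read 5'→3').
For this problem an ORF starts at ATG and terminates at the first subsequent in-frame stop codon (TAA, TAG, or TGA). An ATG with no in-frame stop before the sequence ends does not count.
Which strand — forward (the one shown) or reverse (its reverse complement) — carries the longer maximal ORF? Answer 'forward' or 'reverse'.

reverse

Reverse complement (5'→3'): GCGCAATTCGTATAGTATGATTACATGGAGCTGTGAGTGGATGCTAATTAGTCACTAGGGCATGTTTAGCCCTCCATCCGTGCGGGCATCCGTCG
Frame +1: CGA CGG ATG CCC GCA CGG ATG GAG GGC TAA ACA TGC CCT AGT GAC TAA TTA GCA TCC ACT CAC AGC TCC ATG TAA TCA TAC TAT ACG AAT TGC — ATG at 7, stop TAA at 28 → 24 nt; ATG at 19, stop TAA at 28 → 12 nt; ATG at 70, stop TAA at 73 → 6 nt.
Frame +2: GAC GGA TGC CCG CAC GGA TGG AGG GCT AAA CAT GCC CTA GTG ACT AAT TAG CAT CCA CTC ACA GCT CCA TGT AAT CAT ACT ATA CGA ATT GCG — no ATG→stop ORF.
Frame +3: ACG GAT GCC CGC ACG GAT GGA GGG CTA AAC ATG CCC TAG TGA CTA ATT AGC ATC CAC TCA CAG CTC CAT GTA ATC ATA CTA TAC GAA TTG CGC — ATG at 33, stop TAG at 39 → 9 nt.
Frame -1: GCG CAA TTC GTA TAG TAT GAT TAC ATG GAG CTG TGA GTG GAT GCT AAT TAG TCA CTA GGG CAT GTT TAG CCC TCC ATC CGT GCG GGC ATC CGT — ATG at 25, stop TGA at 34 → 12 nt.
Frame -2: CGC AAT TCG TAT AGT ATG ATT ACA TGG AGC TGT GAG TGG ATG CTA ATT AGT CAC TAG GGC ATG TTT AGC CCT CCA TCC GTG CGG GCA TCC GTC — ATG at 17, stop TAG at 56 → 42 nt; ATG at 41, stop TAG at 56 → 18 nt.
Frame -3: GCA ATT CGT ATA GTA TGA TTA CAT GGA GCT GTG AGT GGA TGC TAA TTA GTC ACT AGG GCA TGT TTA GCC CTC CAT CCG TGC GGG CAT CCG TCG — no ATG→stop ORF.
Forward-strand max 24 nt; reverse-strand max 42 nt. The reverse strand has the longer ORF.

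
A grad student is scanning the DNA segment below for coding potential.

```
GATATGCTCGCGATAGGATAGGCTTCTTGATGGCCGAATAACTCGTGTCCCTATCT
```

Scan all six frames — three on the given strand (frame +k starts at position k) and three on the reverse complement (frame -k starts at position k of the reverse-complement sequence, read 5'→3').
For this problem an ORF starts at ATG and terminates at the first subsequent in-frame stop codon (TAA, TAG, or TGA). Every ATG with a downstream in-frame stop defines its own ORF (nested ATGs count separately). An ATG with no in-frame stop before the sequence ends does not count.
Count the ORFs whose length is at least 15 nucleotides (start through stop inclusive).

Reverse complement (5'→3'): AGATAGGGACACGAGTTATTCGGCCATCAAGAAGCCTATCCTATCGCGAGCATATC
Frame +1: GAT ATG CTC GCG ATA GGA TAG GCT TCT TGA TGG CCG AAT AAC TCG TGT CCC TAT — ATG at 4, stop TAG at 19 → 18 nt.
Frame +2: ATA TGC TCG CGA TAG GAT AGG CTT CTT GAT GGC CGA ATA ACT CGT GTC CCT ATC — no ATG→stop ORF.
Frame +3: TAT GCT CGC GAT AGG ATA GGC TTC TTG ATG GCC GAA TAA CTC GTG TCC CTA TCT — ATG at 30, stop TAA at 39 → 12 nt.
Frame -1: AGA TAG GGA CAC GAG TTA TTC GGC CAT CAA GAA GCC TAT CCT ATC GCG AGC ATA — no ATG→stop ORF.
Frame -2: GAT AGG GAC ACG AGT TAT TCG GCC ATC AAG AAG CCT ATC CTA TCG CGA GCA TAT — no ATG→stop ORF.
Frame -3: ATA GGG ACA CGA GTT ATT CGG CCA TCA AGA AGC CTA TCC TAT CGC GAG CAT ATC — no ATG→stop ORF.
ORFs ≥ 15 nucleotides: frame +1 4–21 (18 nucleotides). Count = 1.

1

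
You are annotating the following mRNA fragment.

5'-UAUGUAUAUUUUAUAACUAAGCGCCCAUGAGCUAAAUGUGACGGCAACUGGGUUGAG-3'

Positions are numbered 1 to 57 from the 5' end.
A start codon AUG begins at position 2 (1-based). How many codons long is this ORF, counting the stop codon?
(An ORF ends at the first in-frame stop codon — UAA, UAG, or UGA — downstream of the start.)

Codons from position 2: AUG (2–4), UAU (5–7), AUU (8–10), UUA (11–13), UAA (14–16).
UAA is the first in-frame stop; that's 5 codons including the stop.

5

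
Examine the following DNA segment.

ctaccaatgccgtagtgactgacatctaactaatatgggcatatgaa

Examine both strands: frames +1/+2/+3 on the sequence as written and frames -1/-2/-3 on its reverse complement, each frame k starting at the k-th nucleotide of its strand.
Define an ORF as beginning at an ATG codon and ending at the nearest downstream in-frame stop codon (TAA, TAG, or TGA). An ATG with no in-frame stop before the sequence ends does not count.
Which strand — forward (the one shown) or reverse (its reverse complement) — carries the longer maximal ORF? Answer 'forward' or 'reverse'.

Reverse complement (5'→3'): TTCATATGCCCATATTAGTTAGATGTCAGTCACTACGGCATTGGTAG
Frame +1: CTA CCA ATG CCG TAG TGA CTG ACA TCT AAC TAA TAT GGG CAT ATG — ATG at 7, stop TAG at 13 → 9 nt.
Frame +2: TAC CAA TGC CGT AGT GAC TGA CAT CTA ACT AAT ATG GGC ATA TGA — ATG at 35, stop TGA at 44 → 12 nt.
Frame +3: ACC AAT GCC GTA GTG ACT GAC ATC TAA CTA ATA TGG GCA TAT GAA — no ATG→stop ORF.
Frame -1: TTC ATA TGC CCA TAT TAG TTA GAT GTC AGT CAC TAC GGC ATT GGT — no ATG→stop ORF.
Frame -2: TCA TAT GCC CAT ATT AGT TAG ATG TCA GTC ACT ACG GCA TTG GTA — no ATG→stop ORF.
Frame -3: CAT ATG CCC ATA TTA GTT AGA TGT CAG TCA CTA CGG CAT TGG TAG — ATG at 6, stop TAG at 45 → 42 nt.
Forward-strand max 12 nt; reverse-strand max 42 nt. The reverse strand has the longer ORF.

reverse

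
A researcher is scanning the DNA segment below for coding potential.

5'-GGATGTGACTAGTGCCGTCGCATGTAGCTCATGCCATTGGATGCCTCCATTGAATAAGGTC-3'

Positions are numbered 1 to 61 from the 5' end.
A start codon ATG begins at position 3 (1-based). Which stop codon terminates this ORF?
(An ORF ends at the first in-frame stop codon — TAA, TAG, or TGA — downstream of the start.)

TGA

Codons from position 3: ATG (3–5), TGA (6–8).
The first in-frame stop codon is TGA.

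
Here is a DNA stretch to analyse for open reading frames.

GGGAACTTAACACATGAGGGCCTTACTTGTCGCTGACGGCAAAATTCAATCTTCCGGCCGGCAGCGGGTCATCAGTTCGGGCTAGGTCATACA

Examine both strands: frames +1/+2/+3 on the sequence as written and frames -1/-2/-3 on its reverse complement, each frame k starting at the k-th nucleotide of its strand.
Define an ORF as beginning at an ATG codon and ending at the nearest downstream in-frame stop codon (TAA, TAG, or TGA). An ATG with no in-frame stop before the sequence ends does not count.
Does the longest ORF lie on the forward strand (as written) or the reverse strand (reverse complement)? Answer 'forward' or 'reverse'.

forward

Reverse complement (5'→3'): TGTATGACCTAGCCCGAACTGATGACCCGCTGCCGGCCGGAAGATTGAATTTTGCCGTCAGCGACAAGTAAGGCCCTCATGTGTTAAGTTCCC
Frame +1: GGG AAC TTA ACA CAT GAG GGC CTT ACT TGT CGC TGA CGG CAA AAT TCA ATC TTC CGG CCG GCA GCG GGT CAT CAG TTC GGG CTA GGT CAT ACA — no ATG→stop ORF.
Frame +2: GGA ACT TAA CAC ATG AGG GCC TTA CTT GTC GCT GAC GGC AAA ATT CAA TCT TCC GGC CGG CAG CGG GTC ATC AGT TCG GGC TAG GTC ATA — ATG at 14, stop TAG at 83 → 72 nt.
Frame +3: GAA CTT AAC ACA TGA GGG CCT TAC TTG TCG CTG ACG GCA AAA TTC AAT CTT CCG GCC GGC AGC GGG TCA TCA GTT CGG GCT AGG TCA TAC — no ATG→stop ORF.
Frame -1: TGT ATG ACC TAG CCC GAA CTG ATG ACC CGC TGC CGG CCG GAA GAT TGA ATT TTG CCG TCA GCG ACA AGT AAG GCC CTC ATG TGT TAA GTT CCC — ATG at 4, stop TAG at 10 → 9 nt; ATG at 22, stop TGA at 46 → 27 nt; ATG at 79, stop TAA at 85 → 9 nt.
Frame -2: GTA TGA CCT AGC CCG AAC TGA TGA CCC GCT GCC GGC CGG AAG ATT GAA TTT TGC CGT CAG CGA CAA GTA AGG CCC TCA TGT GTT AAG TTC — no ATG→stop ORF.
Frame -3: TAT GAC CTA GCC CGA ACT GAT GAC CCG CTG CCG GCC GGA AGA TTG AAT TTT GCC GTC AGC GAC AAG TAA GGC CCT CAT GTG TTA AGT TCC — no ATG→stop ORF.
Forward-strand max 72 nt; reverse-strand max 27 nt. The forward strand has the longer ORF.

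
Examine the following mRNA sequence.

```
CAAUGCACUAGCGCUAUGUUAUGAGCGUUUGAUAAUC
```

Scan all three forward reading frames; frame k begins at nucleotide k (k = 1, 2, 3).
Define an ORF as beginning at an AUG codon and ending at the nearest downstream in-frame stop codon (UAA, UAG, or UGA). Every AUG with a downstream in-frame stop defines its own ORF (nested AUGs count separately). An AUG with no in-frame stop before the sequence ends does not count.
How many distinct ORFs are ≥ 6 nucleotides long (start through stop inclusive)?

Frame 1: CAA UGC ACU AGC GCU AUG UUA UGA GCG UUU GAU AAU — AUG at 16, stop UGA at 22 → 9 nt.
Frame 2: AAU GCA CUA GCG CUA UGU UAU GAG CGU UUG AUA AUC — no AUG→stop ORF.
Frame 3: AUG CAC UAG CGC UAU GUU AUG AGC GUU UGA UAA — AUG at 3, stop UAG at 9 → 9 nt; AUG at 21, stop UGA at 30 → 12 nt.
ORFs ≥ 6 nucleotides: frame 1 16–24 (9 nucleotides), frame 3 3–11 (9 nucleotides), frame 3 21–32 (12 nucleotides). Count = 3.

3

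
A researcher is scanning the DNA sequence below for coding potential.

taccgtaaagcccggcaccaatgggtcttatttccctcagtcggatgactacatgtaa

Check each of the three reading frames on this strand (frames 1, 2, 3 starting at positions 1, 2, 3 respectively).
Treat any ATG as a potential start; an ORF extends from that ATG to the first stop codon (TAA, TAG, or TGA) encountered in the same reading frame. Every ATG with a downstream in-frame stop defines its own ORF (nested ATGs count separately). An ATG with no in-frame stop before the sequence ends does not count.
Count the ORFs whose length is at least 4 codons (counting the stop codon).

0

Frame 1: TAC CGT AAA GCC CGG CAC CAA TGG GTC TTA TTT CCC TCA GTC GGA TGA CTA CAT GTA — no ATG→stop ORF.
Frame 2: ACC GTA AAG CCC GGC ACC AAT GGG TCT TAT TTC CCT CAG TCG GAT GAC TAC ATG TAA — ATG at 53, stop TAA at 56 → 6 nt.
Frame 3: CCG TAA AGC CCG GCA CCA ATG GGT CTT ATT TCC CTC AGT CGG ATG ACT ACA TGT — no ATG→stop ORF.
No ORF reaches 4 codons. Count = 0.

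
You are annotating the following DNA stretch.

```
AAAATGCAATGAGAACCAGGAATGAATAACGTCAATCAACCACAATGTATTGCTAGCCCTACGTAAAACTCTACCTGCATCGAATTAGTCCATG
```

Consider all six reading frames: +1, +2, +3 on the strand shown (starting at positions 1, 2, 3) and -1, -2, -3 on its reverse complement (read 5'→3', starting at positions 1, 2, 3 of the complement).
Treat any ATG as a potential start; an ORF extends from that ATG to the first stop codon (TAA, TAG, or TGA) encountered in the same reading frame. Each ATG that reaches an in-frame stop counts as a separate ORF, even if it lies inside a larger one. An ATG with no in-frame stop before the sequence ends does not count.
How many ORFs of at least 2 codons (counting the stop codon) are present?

Reverse complement (5'→3'): CATGGACTAATTCGATGCAGGTAGAGTTTTACGTAGGGCTAGCAATACATTGTGGTTGATTGACGTTATTCATTCCTGGTTCTCATTGCATTTT
Frame +1: AAA ATG CAA TGA GAA CCA GGA ATG AAT AAC GTC AAT CAA CCA CAA TGT ATT GCT AGC CCT ACG TAA AAC TCT ACC TGC ATC GAA TTA GTC CAT — ATG at 4, stop TGA at 10 → 9 nt; ATG at 22, stop TAA at 64 → 45 nt.
Frame +2: AAA TGC AAT GAG AAC CAG GAA TGA ATA ACG TCA ATC AAC CAC AAT GTA TTG CTA GCC CTA CGT AAA ACT CTA CCT GCA TCG AAT TAG TCC ATG — no ATG→stop ORF.
Frame +3: AAT GCA ATG AGA ACC AGG AAT GAA TAA CGT CAA TCA ACC ACA ATG TAT TGC TAG CCC TAC GTA AAA CTC TAC CTG CAT CGA ATT AGT CCA — ATG at 9, stop TAA at 27 → 21 nt; ATG at 45, stop TAG at 54 → 12 nt.
Frame -1: CAT GGA CTA ATT CGA TGC AGG TAG AGT TTT ACG TAG GGC TAG CAA TAC ATT GTG GTT GAT TGA CGT TAT TCA TTC CTG GTT CTC ATT GCA TTT — no ATG→stop ORF.
Frame -2: ATG GAC TAA TTC GAT GCA GGT AGA GTT TTA CGT AGG GCT AGC AAT ACA TTG TGG TTG ATT GAC GTT ATT CAT TCC TGG TTC TCA TTG CAT TTT — ATG at 2, stop TAA at 8 → 9 nt.
Frame -3: TGG ACT AAT TCG ATG CAG GTA GAG TTT TAC GTA GGG CTA GCA ATA CAT TGT GGT TGA TTG ACG TTA TTC ATT CCT GGT TCT CAT TGC ATT — ATG at 15, stop TGA at 57 → 45 nt.
ORFs ≥ 2 codons: frame +1 4–12 (3 codons), frame +1 22–66 (15 codons), frame +3 9–29 (7 codons), frame +3 45–56 (4 codons), frame -2 2–10 (3 codons), frame -3 15–59 (15 codons). Count = 6.

6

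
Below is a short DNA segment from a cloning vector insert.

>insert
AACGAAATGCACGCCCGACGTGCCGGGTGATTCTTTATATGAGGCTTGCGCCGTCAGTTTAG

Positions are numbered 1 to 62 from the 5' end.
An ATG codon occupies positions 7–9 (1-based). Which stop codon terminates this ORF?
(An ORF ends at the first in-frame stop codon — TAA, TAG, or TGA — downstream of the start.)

TGA

Codons from position 7: ATG (7–9), CAC (10–12), GCC (13–15), CGA (16–18), CGT (19–21), GCC (22–24), GGG (25–27), TGA (28–30).
The first in-frame stop codon is TGA.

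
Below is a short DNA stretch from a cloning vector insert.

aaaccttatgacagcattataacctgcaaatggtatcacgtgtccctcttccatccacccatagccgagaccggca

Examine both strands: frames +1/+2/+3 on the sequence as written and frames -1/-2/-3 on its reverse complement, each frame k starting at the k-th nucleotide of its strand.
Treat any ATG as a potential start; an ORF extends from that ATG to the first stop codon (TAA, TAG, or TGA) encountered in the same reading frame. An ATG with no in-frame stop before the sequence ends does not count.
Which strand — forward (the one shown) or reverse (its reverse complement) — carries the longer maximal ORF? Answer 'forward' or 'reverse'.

reverse

Reverse complement (5'→3'): TGCCGGTCTCGGCTATGGGTGGATGGAAGAGGGACACGTGATACCATTTGCAGGTTATAATGCTGTCATAAGGTTT
Frame +1: AAA CCT TAT GAC AGC ATT ATA ACC TGC AAA TGG TAT CAC GTG TCC CTC TTC CAT CCA CCC ATA GCC GAG ACC GGC — no ATG→stop ORF.
Frame +2: AAC CTT ATG ACA GCA TTA TAA CCT GCA AAT GGT ATC ACG TGT CCC TCT TCC ATC CAC CCA TAG CCG AGA CCG GCA — ATG at 8, stop TAA at 20 → 15 nt.
Frame +3: ACC TTA TGA CAG CAT TAT AAC CTG CAA ATG GTA TCA CGT GTC CCT CTT CCA TCC ACC CAT AGC CGA GAC CGG — no ATG→stop ORF.
Frame -1: TGC CGG TCT CGG CTA TGG GTG GAT GGA AGA GGG ACA CGT GAT ACC ATT TGC AGG TTA TAA TGC TGT CAT AAG GTT — no ATG→stop ORF.
Frame -2: GCC GGT CTC GGC TAT GGG TGG ATG GAA GAG GGA CAC GTG ATA CCA TTT GCA GGT TAT AAT GCT GTC ATA AGG TTT — no ATG→stop ORF.
Frame -3: CCG GTC TCG GCT ATG GGT GGA TGG AAG AGG GAC ACG TGA TAC CAT TTG CAG GTT ATA ATG CTG TCA TAA GGT — ATG at 15, stop TGA at 39 → 27 nt; ATG at 60, stop TAA at 69 → 12 nt.
Forward-strand max 15 nt; reverse-strand max 27 nt. The reverse strand has the longer ORF.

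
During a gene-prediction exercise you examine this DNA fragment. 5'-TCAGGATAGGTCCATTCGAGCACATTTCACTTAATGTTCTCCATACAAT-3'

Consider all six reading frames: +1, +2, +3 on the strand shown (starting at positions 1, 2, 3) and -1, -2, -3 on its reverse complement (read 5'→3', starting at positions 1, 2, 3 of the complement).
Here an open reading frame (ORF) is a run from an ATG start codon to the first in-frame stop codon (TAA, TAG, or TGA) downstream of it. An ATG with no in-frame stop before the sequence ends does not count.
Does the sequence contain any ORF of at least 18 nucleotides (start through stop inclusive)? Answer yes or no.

Reverse complement (5'→3'): ATTGTATGGAGAACATTAAGTGAAATGTGCTCGAATGGACCTATCCTGA
Frame +1: TCA GGA TAG GTC CAT TCG AGC ACA TTT CAC TTA ATG TTC TCC ATA CAA — no ATG→stop ORF.
Frame +2: CAG GAT AGG TCC ATT CGA GCA CAT TTC ACT TAA TGT TCT CCA TAC AAT — no ATG→stop ORF.
Frame +3: AGG ATA GGT CCA TTC GAG CAC ATT TCA CTT AAT GTT CTC CAT ACA — no ATG→stop ORF.
Frame -1: ATT GTA TGG AGA ACA TTA AGT GAA ATG TGC TCG AAT GGA CCT ATC CTG — no ATG→stop ORF.
Frame -2: TTG TAT GGA GAA CAT TAA GTG AAA TGT GCT CGA ATG GAC CTA TCC TGA — ATG at 35, stop TGA at 47 → 15 nt.
Frame -3: TGT ATG GAG AAC ATT AAG TGA AAT GTG CTC GAA TGG ACC TAT CCT — ATG at 6, stop TGA at 21 → 18 nt.
Frame -3 has an ORF of 18 nucleotides (positions 6–23) ≥ 18, so yes.

yes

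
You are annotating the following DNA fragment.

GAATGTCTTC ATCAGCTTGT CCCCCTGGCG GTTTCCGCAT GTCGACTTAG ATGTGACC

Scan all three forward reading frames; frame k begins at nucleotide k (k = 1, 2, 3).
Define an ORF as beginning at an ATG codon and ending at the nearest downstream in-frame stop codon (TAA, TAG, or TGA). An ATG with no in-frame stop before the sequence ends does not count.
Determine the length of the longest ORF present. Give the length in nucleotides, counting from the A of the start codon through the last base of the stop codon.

48

Frame 1: GAA TGT CTT CAT CAG CTT GTC CCC CTG GCG GTT TCC GCA TGT CGA CTT AGA TGT GAC — no ATG→stop ORF.
Frame 2: AAT GTC TTC ATC AGC TTG TCC CCC TGG CGG TTT CCG CAT GTC GAC TTA GAT GTG ACC — no ATG→stop ORF.
Frame 3: ATG TCT TCA TCA GCT TGT CCC CCT GGC GGT TTC CGC ATG TCG ACT TAG ATG TGA — ATG at 3, stop TAG at 48 → 48 nt; ATG at 39, stop TAG at 48 → 12 nt; ATG at 51, stop TGA at 54 → 6 nt.
Longest: frame 3, positions 3–50, 48 nt = 16 codons = 15 aa. → 48 nucleotides.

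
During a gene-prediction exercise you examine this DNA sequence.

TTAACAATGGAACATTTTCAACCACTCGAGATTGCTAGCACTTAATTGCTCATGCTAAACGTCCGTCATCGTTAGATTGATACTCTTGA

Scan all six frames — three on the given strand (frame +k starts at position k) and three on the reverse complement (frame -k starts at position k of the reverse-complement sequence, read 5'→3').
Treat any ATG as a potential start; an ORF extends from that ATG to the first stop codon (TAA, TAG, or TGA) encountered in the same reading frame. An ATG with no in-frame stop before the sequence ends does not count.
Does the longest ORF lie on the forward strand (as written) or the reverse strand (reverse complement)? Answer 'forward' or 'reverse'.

forward

Reverse complement (5'→3'): TCAAGAGTATCAATCTAACGATGACGGACGTTTAGCATGAGCAATTAAGTGCTAGCAATCTCGAGTGGTTGAAAATGTTCCATTGTTAA
Frame +1: TTA ACA ATG GAA CAT TTT CAA CCA CTC GAG ATT GCT AGC ACT TAA TTG CTC ATG CTA AAC GTC CGT CAT CGT TAG ATT GAT ACT CTT — ATG at 7, stop TAA at 43 → 39 nt; ATG at 52, stop TAG at 73 → 24 nt.
Frame +2: TAA CAA TGG AAC ATT TTC AAC CAC TCG AGA TTG CTA GCA CTT AAT TGC TCA TGC TAA ACG TCC GTC ATC GTT AGA TTG ATA CTC TTG — no ATG→stop ORF.
Frame +3: AAC AAT GGA ACA TTT TCA ACC ACT CGA GAT TGC TAG CAC TTA ATT GCT CAT GCT AAA CGT CCG TCA TCG TTA GAT TGA TAC TCT TGA — no ATG→stop ORF.
Frame -1: TCA AGA GTA TCA ATC TAA CGA TGA CGG ACG TTT AGC ATG AGC AAT TAA GTG CTA GCA ATC TCG AGT GGT TGA AAA TGT TCC ATT GTT — ATG at 37, stop TAA at 46 → 12 nt.
Frame -2: CAA GAG TAT CAA TCT AAC GAT GAC GGA CGT TTA GCA TGA GCA ATT AAG TGC TAG CAA TCT CGA GTG GTT GAA AAT GTT CCA TTG TTA — no ATG→stop ORF.
Frame -3: AAG AGT ATC AAT CTA ACG ATG ACG GAC GTT TAG CAT GAG CAA TTA AGT GCT AGC AAT CTC GAG TGG TTG AAA ATG TTC CAT TGT TAA — ATG at 21, stop TAG at 33 → 15 nt; ATG at 75, stop TAA at 87 → 15 nt.
Forward-strand max 39 nt; reverse-strand max 15 nt. The forward strand has the longer ORF.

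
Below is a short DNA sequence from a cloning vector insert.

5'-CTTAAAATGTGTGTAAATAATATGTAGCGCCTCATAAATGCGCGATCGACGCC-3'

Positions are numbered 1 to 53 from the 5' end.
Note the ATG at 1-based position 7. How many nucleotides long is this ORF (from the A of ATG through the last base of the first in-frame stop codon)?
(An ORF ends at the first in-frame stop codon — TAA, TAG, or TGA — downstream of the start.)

Codons from position 7: ATG (7–9), TGT (10–12), GTA (13–15), AAT (16–18), AAT (19–21), ATG (22–24), TAG (25–27).
TAG is the first in-frame stop; ORF spans 7–27, 21 nucleotides.

21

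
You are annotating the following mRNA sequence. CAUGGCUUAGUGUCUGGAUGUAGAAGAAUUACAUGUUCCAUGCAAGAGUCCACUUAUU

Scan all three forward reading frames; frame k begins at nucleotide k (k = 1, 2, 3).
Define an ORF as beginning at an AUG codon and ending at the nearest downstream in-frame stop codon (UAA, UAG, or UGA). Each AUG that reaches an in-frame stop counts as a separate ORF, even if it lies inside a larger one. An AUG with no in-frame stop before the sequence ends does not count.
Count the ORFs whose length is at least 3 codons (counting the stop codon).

1

Frame 1: CAU GGC UUA GUG UCU GGA UGU AGA AGA AUU ACA UGU UCC AUG CAA GAG UCC ACU UAU — no AUG→stop ORF.
Frame 2: AUG GCU UAG UGU CUG GAU GUA GAA GAA UUA CAU GUU CCA UGC AAG AGU CCA CUU AUU — AUG at 2, stop UAG at 8 → 9 nt.
Frame 3: UGG CUU AGU GUC UGG AUG UAG AAG AAU UAC AUG UUC CAU GCA AGA GUC CAC UUA — AUG at 18, stop UAG at 21 → 6 nt.
ORFs ≥ 3 codons: frame 2 2–10 (3 codons). Count = 1.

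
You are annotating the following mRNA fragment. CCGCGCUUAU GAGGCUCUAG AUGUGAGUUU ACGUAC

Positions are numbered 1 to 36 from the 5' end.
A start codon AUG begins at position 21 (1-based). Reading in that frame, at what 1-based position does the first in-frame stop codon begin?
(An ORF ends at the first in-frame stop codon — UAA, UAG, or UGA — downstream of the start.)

Codons from position 21: AUG (21–23), UGA (24–26).
UGA is a stop codon; it begins at position 24.

24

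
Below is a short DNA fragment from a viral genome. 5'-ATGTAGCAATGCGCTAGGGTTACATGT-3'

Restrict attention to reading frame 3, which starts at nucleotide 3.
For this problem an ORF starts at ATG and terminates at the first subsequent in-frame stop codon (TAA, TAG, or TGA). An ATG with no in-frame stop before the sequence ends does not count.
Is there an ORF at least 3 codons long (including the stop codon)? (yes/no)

Frame 3: GTA GCA ATG CGC TAG GGT TAC ATG — ATG at 9, stop TAG at 15 → 9 nt.
Frame 3 has an ORF of 3 codons (positions 9–17) ≥ 3, so yes.

yes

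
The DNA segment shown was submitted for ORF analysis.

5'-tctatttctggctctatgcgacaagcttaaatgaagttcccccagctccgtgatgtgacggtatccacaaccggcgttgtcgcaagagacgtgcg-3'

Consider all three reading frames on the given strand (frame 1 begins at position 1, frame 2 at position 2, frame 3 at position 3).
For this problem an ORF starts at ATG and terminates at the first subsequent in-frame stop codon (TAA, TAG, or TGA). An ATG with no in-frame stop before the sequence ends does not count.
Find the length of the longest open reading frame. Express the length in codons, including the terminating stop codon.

Frame 1: TCT ATT TCT GGC TCT ATG CGA CAA GCT TAA ATG AAG TTC CCC CAG CTC CGT GAT GTG ACG GTA TCC ACA ACC GGC GTT GTC GCA AGA GAC GTG — ATG at 16, stop TAA at 28 → 15 nt.
Frame 2: CTA TTT CTG GCT CTA TGC GAC AAG CTT AAA TGA AGT TCC CCC AGC TCC GTG ATG TGA CGG TAT CCA CAA CCG GCG TTG TCG CAA GAG ACG TGC — ATG at 53, stop TGA at 56 → 6 nt.
Frame 3: TAT TTC TGG CTC TAT GCG ACA AGC TTA AAT GAA GTT CCC CCA GCT CCG TGA TGT GAC GGT ATC CAC AAC CGG CGT TGT CGC AAG AGA CGT GCG — no ATG→stop ORF.
Longest: frame 1, positions 16–30, 15 nt = 5 codons = 4 aa. → 5 codons.

5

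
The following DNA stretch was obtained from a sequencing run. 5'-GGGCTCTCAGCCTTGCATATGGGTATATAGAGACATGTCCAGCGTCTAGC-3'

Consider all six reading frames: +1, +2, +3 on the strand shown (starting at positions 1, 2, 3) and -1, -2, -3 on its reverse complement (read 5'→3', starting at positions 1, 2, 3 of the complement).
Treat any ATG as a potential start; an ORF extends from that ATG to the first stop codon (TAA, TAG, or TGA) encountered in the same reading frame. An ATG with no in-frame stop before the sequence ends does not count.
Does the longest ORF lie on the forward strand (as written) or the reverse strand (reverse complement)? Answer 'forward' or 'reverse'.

Reverse complement (5'→3'): GCTAGACGCTGGACATGTCTCTATATACCCATATGCAAGGCTGAGAGCCC
Frame +1: GGG CTC TCA GCC TTG CAT ATG GGT ATA TAG AGA CAT GTC CAG CGT CTA — ATG at 19, stop TAG at 28 → 12 nt.
Frame +2: GGC TCT CAG CCT TGC ATA TGG GTA TAT AGA GAC ATG TCC AGC GTC TAG — ATG at 35, stop TAG at 47 → 15 nt.
Frame +3: GCT CTC AGC CTT GCA TAT GGG TAT ATA GAG ACA TGT CCA GCG TCT AGC — no ATG→stop ORF.
Frame -1: GCT AGA CGC TGG ACA TGT CTC TAT ATA CCC ATA TGC AAG GCT GAG AGC — no ATG→stop ORF.
Frame -2: CTA GAC GCT GGA CAT GTC TCT ATA TAC CCA TAT GCA AGG CTG AGA GCC — no ATG→stop ORF.
Frame -3: TAG ACG CTG GAC ATG TCT CTA TAT ACC CAT ATG CAA GGC TGA GAG CCC — ATG at 15, stop TGA at 42 → 30 nt; ATG at 33, stop TGA at 42 → 12 nt.
Forward-strand max 15 nt; reverse-strand max 30 nt. The reverse strand has the longer ORF.

reverse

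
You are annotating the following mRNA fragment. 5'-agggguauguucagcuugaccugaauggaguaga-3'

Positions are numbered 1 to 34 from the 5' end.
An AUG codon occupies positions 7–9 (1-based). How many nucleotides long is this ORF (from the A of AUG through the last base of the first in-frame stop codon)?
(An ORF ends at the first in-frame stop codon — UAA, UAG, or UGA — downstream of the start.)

Codons from position 7: AUG (7–9), UUC (10–12), AGC (13–15), UUG (16–18), ACC (19–21), UGA (22–24).
UGA is the first in-frame stop; ORF spans 7–24, 18 nucleotides.

18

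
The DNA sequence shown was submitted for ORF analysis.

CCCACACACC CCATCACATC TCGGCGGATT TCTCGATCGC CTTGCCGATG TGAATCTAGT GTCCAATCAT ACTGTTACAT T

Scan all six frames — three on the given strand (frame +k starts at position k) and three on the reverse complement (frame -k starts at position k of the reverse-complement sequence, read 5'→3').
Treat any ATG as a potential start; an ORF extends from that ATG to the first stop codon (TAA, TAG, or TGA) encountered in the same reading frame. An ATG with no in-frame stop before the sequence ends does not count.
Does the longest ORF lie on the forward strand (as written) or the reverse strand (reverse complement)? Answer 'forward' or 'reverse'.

Reverse complement (5'→3'): AATGTAACAGTATGATTGGACACTAGATTCACATCGGCAAGGCGATCGAGAAATCCGCCGAGATGTGATGGGGTGTGTGGG
Frame +1: CCC ACA CAC CCC ATC ACA TCT CGG CGG ATT TCT CGA TCG CCT TGC CGA TGT GAA TCT AGT GTC CAA TCA TAC TGT TAC ATT — no ATG→stop ORF.
Frame +2: CCA CAC ACC CCA TCA CAT CTC GGC GGA TTT CTC GAT CGC CTT GCC GAT GTG AAT CTA GTG TCC AAT CAT ACT GTT ACA — no ATG→stop ORF.
Frame +3: CAC ACA CCC CAT CAC ATC TCG GCG GAT TTC TCG ATC GCC TTG CCG ATG TGA ATC TAG TGT CCA ATC ATA CTG TTA CAT — ATG at 48, stop TGA at 51 → 6 nt.
Frame -1: AAT GTA ACA GTA TGA TTG GAC ACT AGA TTC ACA TCG GCA AGG CGA TCG AGA AAT CCG CCG AGA TGT GAT GGG GTG TGT GGG — no ATG→stop ORF.
Frame -2: ATG TAA CAG TAT GAT TGG ACA CTA GAT TCA CAT CGG CAA GGC GAT CGA GAA ATC CGC CGA GAT GTG ATG GGG TGT GTG — ATG at 2, stop TAA at 5 → 6 nt.
Frame -3: TGT AAC AGT ATG ATT GGA CAC TAG ATT CAC ATC GGC AAG GCG ATC GAG AAA TCC GCC GAG ATG TGA TGG GGT GTG TGG — ATG at 12, stop TAG at 24 → 15 nt; ATG at 63, stop TGA at 66 → 6 nt.
Forward-strand max 6 nt; reverse-strand max 15 nt. The reverse strand has the longer ORF.

reverse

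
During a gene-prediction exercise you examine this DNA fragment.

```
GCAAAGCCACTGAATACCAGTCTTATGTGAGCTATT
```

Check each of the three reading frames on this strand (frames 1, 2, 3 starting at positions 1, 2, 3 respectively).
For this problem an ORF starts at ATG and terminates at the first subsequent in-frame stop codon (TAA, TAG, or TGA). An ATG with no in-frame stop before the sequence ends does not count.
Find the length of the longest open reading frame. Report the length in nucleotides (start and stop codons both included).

Frame 1: GCA AAG CCA CTG AAT ACC AGT CTT ATG TGA GCT ATT — ATG at 25, stop TGA at 28 → 6 nt.
Frame 2: CAA AGC CAC TGA ATA CCA GTC TTA TGT GAG CTA — no ATG→stop ORF.
Frame 3: AAA GCC ACT GAA TAC CAG TCT TAT GTG AGC TAT — no ATG→stop ORF.
Longest: frame 1, positions 25–30, 6 nt = 2 codons = 1 aa. → 6 nucleotides.

6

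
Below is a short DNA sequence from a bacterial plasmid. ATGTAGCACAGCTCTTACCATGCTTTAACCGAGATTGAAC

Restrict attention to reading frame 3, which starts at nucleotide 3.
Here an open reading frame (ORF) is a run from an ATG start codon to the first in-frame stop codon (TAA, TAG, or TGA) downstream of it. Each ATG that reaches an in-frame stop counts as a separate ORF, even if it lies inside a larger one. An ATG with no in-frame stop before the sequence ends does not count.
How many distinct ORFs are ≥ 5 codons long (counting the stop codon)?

0

Frame 3: GTA GCA CAG CTC TTA CCA TGC TTT AAC CGA GAT TGA — no ATG→stop ORF.
No ORF reaches 5 codons. Count = 0.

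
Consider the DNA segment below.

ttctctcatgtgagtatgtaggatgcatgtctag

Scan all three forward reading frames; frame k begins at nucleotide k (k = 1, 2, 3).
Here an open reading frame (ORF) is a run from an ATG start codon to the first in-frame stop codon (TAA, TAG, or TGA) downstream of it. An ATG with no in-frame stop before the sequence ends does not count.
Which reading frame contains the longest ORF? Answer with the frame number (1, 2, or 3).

2

Frame 1: TTC TCT CAT GTG AGT ATG TAG GAT GCA TGT CTA — ATG at 16, stop TAG at 19 → 6 nt.
Frame 2: TCT CTC ATG TGA GTA TGT AGG ATG CAT GTC TAG — ATG at 8, stop TGA at 11 → 6 nt; ATG at 23, stop TAG at 32 → 12 nt.
Frame 3: CTC TCA TGT GAG TAT GTA GGA TGC ATG TCT — no ATG→stop ORF.
Longest ORF is 12 nt in frame 2 (positions 23–34).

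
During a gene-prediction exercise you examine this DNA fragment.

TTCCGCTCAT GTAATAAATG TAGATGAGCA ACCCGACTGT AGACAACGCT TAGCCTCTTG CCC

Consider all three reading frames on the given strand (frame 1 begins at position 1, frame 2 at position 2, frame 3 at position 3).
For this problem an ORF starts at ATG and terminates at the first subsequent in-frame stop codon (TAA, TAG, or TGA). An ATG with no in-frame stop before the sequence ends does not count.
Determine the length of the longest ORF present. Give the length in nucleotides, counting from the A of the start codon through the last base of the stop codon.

Frame 1: TTC CGC TCA TGT AAT AAA TGT AGA TGA GCA ACC CGA CTG TAG ACA ACG CTT AGC CTC TTG CCC — no ATG→stop ORF.
Frame 2: TCC GCT CAT GTA ATA AAT GTA GAT GAG CAA CCC GAC TGT AGA CAA CGC TTA GCC TCT TGC — no ATG→stop ORF.
Frame 3: CCG CTC ATG TAA TAA ATG TAG ATG AGC AAC CCG ACT GTA GAC AAC GCT TAG CCT CTT GCC — ATG at 9, stop TAA at 12 → 6 nt; ATG at 18, stop TAG at 21 → 6 nt; ATG at 24, stop TAG at 51 → 30 nt.
Longest: frame 3, positions 24–53, 30 nt = 10 codons = 9 aa. → 30 nucleotides.

30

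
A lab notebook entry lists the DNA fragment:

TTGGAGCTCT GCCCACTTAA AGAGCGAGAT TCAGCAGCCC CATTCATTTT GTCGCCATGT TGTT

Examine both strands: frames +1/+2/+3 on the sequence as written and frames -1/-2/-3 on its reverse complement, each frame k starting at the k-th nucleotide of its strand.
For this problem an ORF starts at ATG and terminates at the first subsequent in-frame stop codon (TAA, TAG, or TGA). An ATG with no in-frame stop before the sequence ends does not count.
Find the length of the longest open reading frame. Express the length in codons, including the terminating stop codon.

Reverse complement (5'→3'): AACAACATGGCGACAAAATGAATGGGGCTGCTGAATCTCGCTCTTTAAGTGGGCAGAGCTCCAA
Frame +1: TTG GAG CTC TGC CCA CTT AAA GAG CGA GAT TCA GCA GCC CCA TTC ATT TTG TCG CCA TGT TGT — no ATG→stop ORF.
Frame +2: TGG AGC TCT GCC CAC TTA AAG AGC GAG ATT CAG CAG CCC CAT TCA TTT TGT CGC CAT GTT GTT — no ATG→stop ORF.
Frame +3: GGA GCT CTG CCC ACT TAA AGA GCG AGA TTC AGC AGC CCC ATT CAT TTT GTC GCC ATG TTG — no ATG→stop ORF.
Frame -1: AAC AAC ATG GCG ACA AAA TGA ATG GGG CTG CTG AAT CTC GCT CTT TAA GTG GGC AGA GCT CCA — ATG at 7, stop TGA at 19 → 15 nt; ATG at 22, stop TAA at 46 → 27 nt.
Frame -2: ACA ACA TGG CGA CAA AAT GAA TGG GGC TGC TGA ATC TCG CTC TTT AAG TGG GCA GAG CTC CAA — no ATG→stop ORF.
Frame -3: CAA CAT GGC GAC AAA ATG AAT GGG GCT GCT GAA TCT CGC TCT TTA AGT GGG CAG AGC TCC — no ATG→stop ORF.
Longest: frame -1, positions 22–48, 27 nt = 9 codons = 8 aa. → 9 codons.

9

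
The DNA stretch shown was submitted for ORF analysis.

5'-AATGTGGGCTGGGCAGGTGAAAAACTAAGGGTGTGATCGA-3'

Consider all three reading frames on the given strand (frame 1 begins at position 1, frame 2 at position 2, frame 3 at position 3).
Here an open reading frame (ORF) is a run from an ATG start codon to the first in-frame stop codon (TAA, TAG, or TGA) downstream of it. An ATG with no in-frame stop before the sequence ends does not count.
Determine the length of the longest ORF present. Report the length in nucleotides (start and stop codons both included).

Frame 1: AAT GTG GGC TGG GCA GGT GAA AAA CTA AGG GTG TGA TCG — no ATG→stop ORF.
Frame 2: ATG TGG GCT GGG CAG GTG AAA AAC TAA GGG TGT GAT CGA — ATG at 2, stop TAA at 26 → 27 nt.
Frame 3: TGT GGG CTG GGC AGG TGA AAA ACT AAG GGT GTG ATC — no ATG→stop ORF.
Longest: frame 2, positions 2–28, 27 nt = 9 codons = 8 aa. → 27 nucleotides.

27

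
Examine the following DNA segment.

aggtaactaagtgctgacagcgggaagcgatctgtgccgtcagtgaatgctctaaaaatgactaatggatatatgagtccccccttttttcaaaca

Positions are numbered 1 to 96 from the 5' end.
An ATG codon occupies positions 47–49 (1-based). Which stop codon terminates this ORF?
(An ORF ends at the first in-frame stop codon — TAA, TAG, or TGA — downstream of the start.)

TAA

Codons from position 47: ATG (47–49), CTC (50–52), TAA (53–55).
The first in-frame stop codon is TAA.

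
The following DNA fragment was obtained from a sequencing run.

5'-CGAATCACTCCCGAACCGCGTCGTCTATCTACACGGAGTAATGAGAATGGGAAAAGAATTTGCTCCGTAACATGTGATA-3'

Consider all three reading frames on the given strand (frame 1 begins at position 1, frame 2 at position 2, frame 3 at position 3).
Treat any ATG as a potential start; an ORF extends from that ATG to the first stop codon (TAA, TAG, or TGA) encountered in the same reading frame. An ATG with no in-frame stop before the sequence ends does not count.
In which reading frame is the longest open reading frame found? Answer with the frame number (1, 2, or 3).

Frame 1: CGA ATC ACT CCC GAA CCG CGT CGT CTA TCT ACA CGG AGT AAT GAG AAT GGG AAA AGA ATT TGC TCC GTA ACA TGT GAT — no ATG→stop ORF.
Frame 2: GAA TCA CTC CCG AAC CGC GTC GTC TAT CTA CAC GGA GTA ATG AGA ATG GGA AAA GAA TTT GCT CCG TAA CAT GTG ATA — ATG at 41, stop TAA at 68 → 30 nt; ATG at 47, stop TAA at 68 → 24 nt.
Frame 3: AAT CAC TCC CGA ACC GCG TCG TCT ATC TAC ACG GAG TAA TGA GAA TGG GAA AAG AAT TTG CTC CGT AAC ATG TGA — ATG at 72, stop TGA at 75 → 6 nt.
Longest ORF is 30 nt in frame 2 (positions 41–70).

2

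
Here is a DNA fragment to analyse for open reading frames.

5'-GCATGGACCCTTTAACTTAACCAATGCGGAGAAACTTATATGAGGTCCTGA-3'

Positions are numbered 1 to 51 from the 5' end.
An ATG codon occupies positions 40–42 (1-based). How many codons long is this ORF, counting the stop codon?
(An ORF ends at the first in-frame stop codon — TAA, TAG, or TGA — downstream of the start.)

Codons from position 40: ATG (40–42), AGG (43–45), TCC (46–48), TGA (49–51).
TGA is the first in-frame stop; that's 4 codons including the stop.

4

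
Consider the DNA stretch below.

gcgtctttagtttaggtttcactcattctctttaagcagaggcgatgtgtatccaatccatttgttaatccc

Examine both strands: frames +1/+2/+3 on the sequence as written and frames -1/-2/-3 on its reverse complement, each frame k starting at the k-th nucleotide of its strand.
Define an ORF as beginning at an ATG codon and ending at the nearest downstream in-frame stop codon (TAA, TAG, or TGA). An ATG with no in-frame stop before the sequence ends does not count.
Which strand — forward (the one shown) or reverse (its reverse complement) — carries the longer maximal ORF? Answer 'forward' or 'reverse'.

Reverse complement (5'→3'): GGGATTAACAAATGGATTGGATACACATCGCCTCTGCTTAAAGAGAATGAGTGAAACCTAAACTAAAGACGC
Frame +1: GCG TCT TTA GTT TAG GTT TCA CTC ATT CTC TTT AAG CAG AGG CGA TGT GTA TCC AAT CCA TTT GTT AAT CCC — no ATG→stop ORF.
Frame +2: CGT CTT TAG TTT AGG TTT CAC TCA TTC TCT TTA AGC AGA GGC GAT GTG TAT CCA ATC CAT TTG TTA ATC — no ATG→stop ORF.
Frame +3: GTC TTT AGT TTA GGT TTC ACT CAT TCT CTT TAA GCA GAG GCG ATG TGT ATC CAA TCC ATT TGT TAA TCC — ATG at 45, stop TAA at 66 → 24 nt.
Frame -1: GGG ATT AAC AAA TGG ATT GGA TAC ACA TCG CCT CTG CTT AAA GAG AAT GAG TGA AAC CTA AAC TAA AGA CGC — no ATG→stop ORF.
Frame -2: GGA TTA ACA AAT GGA TTG GAT ACA CAT CGC CTC TGC TTA AAG AGA ATG AGT GAA ACC TAA ACT AAA GAC — ATG at 47, stop TAA at 59 → 15 nt.
Frame -3: GAT TAA CAA ATG GAT TGG ATA CAC ATC GCC TCT GCT TAA AGA GAA TGA GTG AAA CCT AAA CTA AAG ACG — ATG at 12, stop TAA at 39 → 30 nt.
Forward-strand max 24 nt; reverse-strand max 30 nt. The reverse strand has the longer ORF.

reverse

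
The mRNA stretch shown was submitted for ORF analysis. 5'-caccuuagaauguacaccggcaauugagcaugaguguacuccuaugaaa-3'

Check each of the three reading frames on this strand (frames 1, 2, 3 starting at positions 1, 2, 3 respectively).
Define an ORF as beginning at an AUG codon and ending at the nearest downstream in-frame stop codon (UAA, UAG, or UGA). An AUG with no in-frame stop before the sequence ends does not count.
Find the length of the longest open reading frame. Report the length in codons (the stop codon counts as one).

6

Frame 1: CAC CUU AGA AUG UAC ACC GGC AAU UGA GCA UGA GUG UAC UCC UAU GAA — AUG at 10, stop UGA at 25 → 18 nt.
Frame 2: ACC UUA GAA UGU ACA CCG GCA AUU GAG CAU GAG UGU ACU CCU AUG AAA — no AUG→stop ORF.
Frame 3: CCU UAG AAU GUA CAC CGG CAA UUG AGC AUG AGU GUA CUC CUA UGA — AUG at 30, stop UGA at 45 → 18 nt.
Longest: frame 1, positions 10–27, 18 nt = 6 codons = 5 aa. → 6 codons.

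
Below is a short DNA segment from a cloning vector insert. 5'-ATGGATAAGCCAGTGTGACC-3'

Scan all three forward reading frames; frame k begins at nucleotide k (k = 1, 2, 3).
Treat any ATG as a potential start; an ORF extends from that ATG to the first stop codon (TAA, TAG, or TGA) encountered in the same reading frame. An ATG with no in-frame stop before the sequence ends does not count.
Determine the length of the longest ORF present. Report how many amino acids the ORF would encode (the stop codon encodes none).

Frame 1: ATG GAT AAG CCA GTG TGA — ATG at 1, stop TGA at 16 → 18 nt.
Frame 2: TGG ATA AGC CAG TGT GAC — no ATG→stop ORF.
Frame 3: GGA TAA GCC AGT GTG ACC — no ATG→stop ORF.
Longest: frame 1, positions 1–18, 18 nt = 6 codons = 5 aa. → 5 amino acids.

5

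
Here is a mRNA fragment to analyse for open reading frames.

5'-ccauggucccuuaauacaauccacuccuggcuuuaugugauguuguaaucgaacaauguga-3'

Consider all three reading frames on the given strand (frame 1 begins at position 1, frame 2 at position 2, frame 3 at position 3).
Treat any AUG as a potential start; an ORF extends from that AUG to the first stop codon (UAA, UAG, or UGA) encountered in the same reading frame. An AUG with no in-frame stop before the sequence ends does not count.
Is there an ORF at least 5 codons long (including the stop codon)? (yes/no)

Frame 1: CCA UGG UCC CUU AAU ACA AUC CAC UCC UGG CUU UAU GUG AUG UUG UAA UCG AAC AAU GUG — AUG at 40, stop UAA at 46 → 9 nt.
Frame 2: CAU GGU CCC UUA AUA CAA UCC ACU CCU GGC UUU AUG UGA UGU UGU AAU CGA ACA AUG UGA — AUG at 35, stop UGA at 38 → 6 nt; AUG at 56, stop UGA at 59 → 6 nt.
Frame 3: AUG GUC CCU UAA UAC AAU CCA CUC CUG GCU UUA UGU GAU GUU GUA AUC GAA CAA UGU — AUG at 3, stop UAA at 12 → 12 nt.
Largest ORF found is 4 codons < 5, so no.

no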